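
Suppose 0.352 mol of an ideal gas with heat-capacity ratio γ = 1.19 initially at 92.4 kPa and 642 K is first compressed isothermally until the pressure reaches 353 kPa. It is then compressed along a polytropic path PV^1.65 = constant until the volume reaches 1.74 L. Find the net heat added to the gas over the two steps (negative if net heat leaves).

V₁ = nRT₁/P₁ = 0.352×8.314×642/92.4 = 20.3 L.
Step 1 — Isothermal: T stays 642 K; PV = const ⇒ V₂ = 5.32 L, P₂ = 353 kPa.
ΔU = 0 (ideal gas, T constant).
W = nRT ln(V₂/V₁) = 0.352×8.314×642×ln(0.262) = -2520 J.
Q = ΔU + W = -2520 J.
State after step 1: P = 353 kPa, V = 5.32 L, T = 642 K.
Step 2 — Polytropic n=1.65: T₂ = T₁(V₁/V₂)^(n−1) = 642×(3.06)^0.65 = 1330 K; P₂ = P₁(V₁/V₂)^n = 2230 kPa.
W = (P₁V₁−P₂V₂)/(n−1) = (353×5.32−2230×1.74)/0.65 = -3090 J.
ΔU = nCvΔT = 0.352×43.8×(1330−642) = 10600 J.
Q = ΔU + W = 7480 J.
Net over both steps: W = -5610 J, Q = 4960 J, ΔU = 10600 J.

4960 J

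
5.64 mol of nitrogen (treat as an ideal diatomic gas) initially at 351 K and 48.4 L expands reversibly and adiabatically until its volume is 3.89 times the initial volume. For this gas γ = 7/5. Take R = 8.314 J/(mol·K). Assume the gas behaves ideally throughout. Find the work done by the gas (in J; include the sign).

P₁ = nRT₁/V₁ = 5.64×8.314×351/48.4 = 340 kPa.
Adiabatic: TV^(γ−1) = const ⇒ T₂ = 351×(0.257)^0.400 = 204 K; PV^γ = const ⇒ P₂ = 50.8 kPa.
ΔU = nCvΔT = 5.64×20.8×(204−351) = -17200 J.
Q = 0 for an adiabatic process, so W = −ΔU = 17200 J.

17200 J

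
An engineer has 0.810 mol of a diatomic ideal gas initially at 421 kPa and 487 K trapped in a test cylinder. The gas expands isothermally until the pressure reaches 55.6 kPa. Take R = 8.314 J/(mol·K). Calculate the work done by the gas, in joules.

V₁ = nRT₁/P₁ = 0.810×8.314×487/421 = 7.79 L.
Isothermal: T stays 487 K; PV = const ⇒ V₂ = 59.0 L, P₂ = 55.6 kPa.
W = nRT ln(V₂/V₁) = 0.810×8.314×487×ln(7.57) = 6640 J.

6640 J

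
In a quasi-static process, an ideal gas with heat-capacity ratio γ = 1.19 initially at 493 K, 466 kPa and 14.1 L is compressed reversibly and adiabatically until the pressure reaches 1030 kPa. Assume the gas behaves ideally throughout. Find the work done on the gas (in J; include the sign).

4670 J

n = P₁V₁/(RT₁) = 466×14.1/(8.314×493) = 1.60 mol.
Adiabatic: T₂/T₁ = (P₂/P₁)^((γ−1)/γ) ⇒ T₂ = 493×(2.21)^0.160 = 560 K; V₂ = 7.24 L.
ΔU = nCvΔT = 1.60×43.8×(560−493) = 4670 J.
Q = 0 for an adiabatic process, so W = −ΔU = -4670 J.
Work done on the gas = −W_by = 4670 J.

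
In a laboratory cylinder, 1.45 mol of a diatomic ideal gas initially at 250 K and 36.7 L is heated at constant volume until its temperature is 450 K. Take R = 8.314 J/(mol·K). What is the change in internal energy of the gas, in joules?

P₁ = nRT₁/V₁ = 1.45×8.314×250/36.7 = 82.1 kPa.
Isochoric: V stays 36.7 L; P/T = const ⇒ T₂ = 450 K, P₂ = 148 kPa.
For an ideal gas ΔU = nCvΔT with Cv = (5/2)R = 20.8 J/(mol·K).
ΔU = 1.45×20.8×(450−250) = 6030 J.

6030 J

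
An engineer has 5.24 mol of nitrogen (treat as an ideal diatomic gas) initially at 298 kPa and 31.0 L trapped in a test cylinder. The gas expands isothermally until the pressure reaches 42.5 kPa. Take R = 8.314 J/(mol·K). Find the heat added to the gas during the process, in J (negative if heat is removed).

18000 J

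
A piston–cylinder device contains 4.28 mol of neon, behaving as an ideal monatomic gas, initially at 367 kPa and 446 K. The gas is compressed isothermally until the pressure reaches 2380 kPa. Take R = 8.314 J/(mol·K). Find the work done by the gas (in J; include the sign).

V₁ = nRT₁/P₁ = 4.28×8.314×446/367 = 43.2 L.
Isothermal: T stays 446 K; PV = const ⇒ V₂ = 6.67 L, P₂ = 2380 kPa.
W = nRT ln(V₂/V₁) = 4.28×8.314×446×ln(0.154) = -29700 J.

-29700 J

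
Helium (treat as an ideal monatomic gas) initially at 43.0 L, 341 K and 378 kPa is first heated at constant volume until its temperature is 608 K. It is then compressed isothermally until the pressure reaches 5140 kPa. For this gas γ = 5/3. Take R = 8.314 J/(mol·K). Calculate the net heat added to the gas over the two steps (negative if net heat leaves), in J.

-39800 J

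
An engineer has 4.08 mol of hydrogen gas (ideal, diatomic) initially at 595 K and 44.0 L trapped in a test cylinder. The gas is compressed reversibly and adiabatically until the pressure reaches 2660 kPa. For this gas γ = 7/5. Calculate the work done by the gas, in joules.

-32900 J

P₁ = nRT₁/V₁ = 4.08×8.314×595/44.0 = 459 kPa.
Adiabatic: T₂/T₁ = (P₂/P₁)^((γ−1)/γ) ⇒ T₂ = 595×(5.80)^0.286 = 983 K; V₂ = 12.5 L.
ΔU = nCvΔT = 4.08×20.8×(983−595) = 32900 J.
Q = 0 for an adiabatic process, so W = −ΔU = -32900 J.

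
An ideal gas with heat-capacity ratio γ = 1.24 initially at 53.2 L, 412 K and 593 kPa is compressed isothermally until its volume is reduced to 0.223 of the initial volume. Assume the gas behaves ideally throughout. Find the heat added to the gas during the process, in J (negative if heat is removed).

-47300 J

n = P₁V₁/(RT₁) = 593×53.2/(8.314×412) = 9.21 mol.
Isothermal: T stays 412 K; PV = const ⇒ V₂ = 11.9 L, P₂ = 2660 kPa.
ΔU = 0 (ideal gas, T constant).
W = nRT ln(V₂/V₁) = 9.21×8.314×412×ln(0.223) = -47300 J.
Q = ΔU + W = -47300 J.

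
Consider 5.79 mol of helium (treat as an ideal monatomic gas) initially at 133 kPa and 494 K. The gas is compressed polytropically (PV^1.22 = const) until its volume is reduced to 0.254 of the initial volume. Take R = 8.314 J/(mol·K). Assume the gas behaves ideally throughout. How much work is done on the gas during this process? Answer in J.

38000 J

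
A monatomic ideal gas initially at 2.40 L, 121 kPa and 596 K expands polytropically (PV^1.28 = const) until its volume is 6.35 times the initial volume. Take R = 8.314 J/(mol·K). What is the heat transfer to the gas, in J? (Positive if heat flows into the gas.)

243 J

n = P₁V₁/(RT₁) = 121×2.40/(8.314×596) = 0.0586 mol.
Polytropic n=1.28: T₂ = T₁(V₁/V₂)^(n−1) = 596×(0.157)^0.28 = 355 K; P₂ = P₁(V₁/V₂)^n = 11.4 kPa.
W = (P₁V₁−P₂V₂)/(n−1) = (121×2.40−11.4×15.2)/0.28 = 419 J.
ΔU = nCvΔT = 0.0586×12.5×(355−596) = -176 J.
Q = ΔU + W = 243 J.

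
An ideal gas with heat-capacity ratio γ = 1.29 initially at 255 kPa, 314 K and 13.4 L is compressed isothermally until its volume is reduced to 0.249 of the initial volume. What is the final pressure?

Isothermal: T stays 314 K; PV = const ⇒ V₂ = 3.34 L, P₂ = 1020 kPa.

1020 kPa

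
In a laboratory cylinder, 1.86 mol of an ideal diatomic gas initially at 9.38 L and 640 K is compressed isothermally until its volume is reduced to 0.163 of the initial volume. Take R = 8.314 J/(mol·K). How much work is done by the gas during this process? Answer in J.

-18000 J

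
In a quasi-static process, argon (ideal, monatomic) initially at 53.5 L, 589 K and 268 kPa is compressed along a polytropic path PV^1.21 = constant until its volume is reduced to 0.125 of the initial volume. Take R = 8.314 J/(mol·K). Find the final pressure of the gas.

Polytropic n=1.21: T₂ = T₁(V₁/V₂)^(n−1) = 589×(8.00)^0.21 = 912 K; P₂ = P₁(V₁/V₂)^n = 3320 kPa.

3320 kPa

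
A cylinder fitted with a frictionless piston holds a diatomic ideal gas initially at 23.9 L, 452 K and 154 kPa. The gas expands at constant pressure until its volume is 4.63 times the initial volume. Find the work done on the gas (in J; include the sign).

n = P₁V₁/(RT₁) = 154×23.9/(8.314×452) = 0.979 mol.
Isobaric: P stays 154 kPa; V/T = const ⇒ T₂ = 2090 K, V₂ = 111 L.
W = PΔV = 154×(111−23.9) kPa·L = 13400 J.
Work done on the gas = −W_by = -13400 J.

-13400 J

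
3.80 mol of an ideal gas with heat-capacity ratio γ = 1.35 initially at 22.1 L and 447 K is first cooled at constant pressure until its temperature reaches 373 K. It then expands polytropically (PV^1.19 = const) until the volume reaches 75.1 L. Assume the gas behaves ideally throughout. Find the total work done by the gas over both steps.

12200 J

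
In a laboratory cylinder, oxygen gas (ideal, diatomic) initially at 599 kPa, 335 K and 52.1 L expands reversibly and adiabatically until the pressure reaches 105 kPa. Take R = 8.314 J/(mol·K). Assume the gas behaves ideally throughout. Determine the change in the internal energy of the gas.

n = P₁V₁/(RT₁) = 599×52.1/(8.314×335) = 11.2 mol.
Adiabatic: T₂/T₁ = (P₂/P₁)^((γ−1)/γ) ⇒ T₂ = 335×(0.175)^0.286 = 204 K; V₂ = 181 L.
For an ideal gas ΔU = nCvΔT with Cv = (5/2)R = 20.8 J/(mol·K).
ΔU = 11.2×20.8×(204−335) = -30600 J.

-30600 J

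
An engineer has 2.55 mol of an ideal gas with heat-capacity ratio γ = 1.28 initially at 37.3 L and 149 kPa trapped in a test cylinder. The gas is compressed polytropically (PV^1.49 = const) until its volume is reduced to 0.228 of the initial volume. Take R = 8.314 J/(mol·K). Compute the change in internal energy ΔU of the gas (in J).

T₁ = P₁V₁/(nR) = 149×37.3/(2.55×8.314) = 262 K.
Polytropic n=1.49: T₂ = T₁(V₁/V₂)^(n−1) = 262×(4.39)^0.49 = 541 K; P₂ = P₁(V₁/V₂)^n = 1350 kPa.
For an ideal gas ΔU = nCvΔT with Cv = R/(γ−1) = 29.7 J/(mol·K).
ΔU = 2.55×29.7×(541−262) = 21100 J.

21100 J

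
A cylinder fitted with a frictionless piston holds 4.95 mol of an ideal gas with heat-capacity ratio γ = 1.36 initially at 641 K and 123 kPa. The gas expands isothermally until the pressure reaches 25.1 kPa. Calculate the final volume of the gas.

1050 L

V₁ = nRT₁/P₁ = 4.95×8.314×641/123 = 214 L.
Isothermal: T stays 641 K; PV = const ⇒ V₂ = 1050 L, P₂ = 25.1 kPa.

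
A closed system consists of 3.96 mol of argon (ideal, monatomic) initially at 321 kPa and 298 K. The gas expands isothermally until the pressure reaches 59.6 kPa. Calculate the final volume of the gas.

V₁ = nRT₁/P₁ = 3.96×8.314×298/321 = 30.6 L.
Isothermal: T stays 298 K; PV = const ⇒ V₂ = 165 L, P₂ = 59.6 kPa.

165 L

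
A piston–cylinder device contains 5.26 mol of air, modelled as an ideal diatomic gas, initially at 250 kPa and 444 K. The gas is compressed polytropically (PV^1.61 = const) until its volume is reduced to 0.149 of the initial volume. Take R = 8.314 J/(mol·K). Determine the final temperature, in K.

1420 K

V₁ = nRT₁/P₁ = 5.26×8.314×444/250 = 77.7 L.
Polytropic n=1.61: T₂ = T₁(V₁/V₂)^(n−1) = 444×(6.71)^0.61 = 1420 K; P₂ = P₁(V₁/V₂)^n = 5360 kPa.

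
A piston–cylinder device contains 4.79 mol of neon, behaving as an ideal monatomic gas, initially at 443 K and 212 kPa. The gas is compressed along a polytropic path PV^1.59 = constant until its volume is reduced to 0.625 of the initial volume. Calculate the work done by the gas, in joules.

-9560 J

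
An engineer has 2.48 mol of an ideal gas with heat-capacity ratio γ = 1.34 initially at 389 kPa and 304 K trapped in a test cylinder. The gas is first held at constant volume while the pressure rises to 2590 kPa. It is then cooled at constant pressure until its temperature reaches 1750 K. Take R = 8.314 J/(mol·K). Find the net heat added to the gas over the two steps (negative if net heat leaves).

V₁ = nRT₁/P₁ = 2.48×8.314×304/389 = 16.1 L.
Step 1 — Isochoric: V stays 16.1 L; P/T = const ⇒ T₂ = 2020 K, P₂ = 2590 kPa.
W = 0 (no volume change).
ΔU = nCvΔT = 2.48×24.5×(2020−304) = 104000 J.
Q = ΔU = 104000 J.
State after step 1: P = 2590 kPa, V = 16.1 L, T = 2020 K.
Step 2 — Isobaric: P stays 2590 kPa; V/T = const ⇒ T₂ = 1750 K, V₂ = 13.9 L.
W = PΔV = 2590×(13.9−16.1) kPa·L = -5650 J.
ΔU = nCvΔT = 2.48×24.5×(1750−2020) = -16600 J.
Q = ΔU + W = nCpΔT = -22300 J.
Net over both steps: W = -5650 J, Q = 82000 J, ΔU = 87700 J.

82000 J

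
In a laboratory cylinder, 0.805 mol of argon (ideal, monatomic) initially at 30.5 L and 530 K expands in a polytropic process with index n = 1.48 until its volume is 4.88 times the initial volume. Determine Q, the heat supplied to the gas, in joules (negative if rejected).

1100 J

P₁ = nRT₁/V₁ = 0.805×8.314×530/30.5 = 116 kPa.
Polytropic n=1.48: T₂ = T₁(V₁/V₂)^(n−1) = 530×(0.205)^0.48 = 248 K; P₂ = P₁(V₁/V₂)^n = 11.1 kPa.
W = (P₁V₁−P₂V₂)/(n−1) = (116×30.5−11.1×149)/0.48 = 3940 J.
ΔU = nCvΔT = 0.805×12.5×(248−530) = -2830 J.
Q = ΔU + W = 1100 J.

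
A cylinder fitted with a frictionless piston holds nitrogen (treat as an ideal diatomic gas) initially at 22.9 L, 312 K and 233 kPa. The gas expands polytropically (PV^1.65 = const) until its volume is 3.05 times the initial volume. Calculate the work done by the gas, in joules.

n = P₁V₁/(RT₁) = 233×22.9/(8.314×312) = 2.06 mol.
Polytropic n=1.65: T₂ = T₁(V₁/V₂)^(n−1) = 312×(0.328)^0.65 = 151 K; P₂ = P₁(V₁/V₂)^n = 37.0 kPa.
W = (P₁V₁−P₂V₂)/(n−1) = (233×22.9−37.0×69.8)/0.65 = 4230 J.

4230 J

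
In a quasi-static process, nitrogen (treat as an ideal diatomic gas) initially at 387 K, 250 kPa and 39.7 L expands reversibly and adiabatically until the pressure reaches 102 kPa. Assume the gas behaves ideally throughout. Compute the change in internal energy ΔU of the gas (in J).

n = P₁V₁/(RT₁) = 250×39.7/(8.314×387) = 3.08 mol.
Adiabatic: T₂/T₁ = (P₂/P₁)^((γ−1)/γ) ⇒ T₂ = 387×(0.408)^0.286 = 300 K; V₂ = 75.3 L.
For an ideal gas ΔU = nCvΔT with Cv = (5/2)R = 20.8 J/(mol·K).
ΔU = 3.08×20.8×(300−387) = -5610 J.

-5610 J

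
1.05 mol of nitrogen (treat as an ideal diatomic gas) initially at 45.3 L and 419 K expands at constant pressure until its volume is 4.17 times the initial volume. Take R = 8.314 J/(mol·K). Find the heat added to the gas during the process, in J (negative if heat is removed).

P₁ = nRT₁/V₁ = 1.05×8.314×419/45.3 = 80.7 kPa.
Isobaric: P stays 80.7 kPa; V/T = const ⇒ T₂ = 1750 K, V₂ = 189 L.
W = PΔV = 80.7×(189−45.3) kPa·L = 11600 J.
ΔU = nCvΔT = 1.05×20.8×(1750−419) = 29000 J.
Q = ΔU + W = nCpΔT = 40600 J.

40600 J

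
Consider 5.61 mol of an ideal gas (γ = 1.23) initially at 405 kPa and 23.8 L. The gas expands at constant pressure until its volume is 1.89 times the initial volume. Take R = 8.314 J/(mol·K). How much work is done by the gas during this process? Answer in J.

8580 J

T₁ = P₁V₁/(nR) = 405×23.8/(5.61×8.314) = 207 K.
Isobaric: P stays 405 kPa; V/T = const ⇒ T₂ = 391 K, V₂ = 45.0 L.
W = PΔV = 405×(45.0−23.8) kPa·L = 8580 J.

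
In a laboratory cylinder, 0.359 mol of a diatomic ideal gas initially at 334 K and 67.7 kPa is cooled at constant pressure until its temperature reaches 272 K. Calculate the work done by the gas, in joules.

V₁ = nRT₁/P₁ = 0.359×8.314×334/67.7 = 14.7 L.
Isobaric: P stays 67.7 kPa; V/T = const ⇒ T₂ = 272 K, V₂ = 12.0 L.
W = PΔV = 67.7×(12.0−14.7) kPa·L = -185 J.

-185 J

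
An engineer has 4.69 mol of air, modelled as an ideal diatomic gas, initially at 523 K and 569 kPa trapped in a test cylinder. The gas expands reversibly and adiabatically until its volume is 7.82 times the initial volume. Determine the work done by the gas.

V₁ = nRT₁/P₁ = 4.69×8.314×523/569 = 35.8 L.
Adiabatic: TV^(γ−1) = const ⇒ T₂ = 523×(0.128)^0.400 = 230 K; PV^γ = const ⇒ P₂ = 32.0 kPa.
ΔU = nCvΔT = 4.69×20.8×(230−523) = -28600 J.
Q = 0 for an adiabatic process, so W = −ΔU = 28600 J.

28600 J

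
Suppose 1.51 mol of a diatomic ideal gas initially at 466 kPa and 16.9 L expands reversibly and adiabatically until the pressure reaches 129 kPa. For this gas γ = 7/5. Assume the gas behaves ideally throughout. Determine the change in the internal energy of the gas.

-6050 J

T₁ = P₁V₁/(nR) = 466×16.9/(1.51×8.314) = 627 K.
Adiabatic: T₂/T₁ = (P₂/P₁)^((γ−1)/γ) ⇒ T₂ = 627×(0.277)^0.286 = 435 K; V₂ = 42.3 L.
For an ideal gas ΔU = nCvΔT with Cv = (5/2)R = 20.8 J/(mol·K).
ΔU = 1.51×20.8×(435−627) = -6050 J.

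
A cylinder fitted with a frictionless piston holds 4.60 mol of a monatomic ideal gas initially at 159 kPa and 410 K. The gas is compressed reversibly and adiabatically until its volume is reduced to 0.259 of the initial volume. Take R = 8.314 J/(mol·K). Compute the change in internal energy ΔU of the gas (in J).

34400 J

V₁ = nRT₁/P₁ = 4.60×8.314×410/159 = 98.6 L.
Adiabatic: TV^(γ−1) = const ⇒ T₂ = 410×(3.86)^0.667 = 1010 K; PV^γ = const ⇒ P₂ = 1510 kPa.
For an ideal gas ΔU = nCvΔT with Cv = (3/2)R = 12.5 J/(mol·K).
ΔU = 4.60×12.5×(1010−410) = 34400 J.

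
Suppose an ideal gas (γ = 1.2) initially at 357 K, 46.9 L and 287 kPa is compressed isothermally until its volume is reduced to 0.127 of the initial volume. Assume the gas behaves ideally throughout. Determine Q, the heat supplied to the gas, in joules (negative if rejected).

-27800 J

n = P₁V₁/(RT₁) = 287×46.9/(8.314×357) = 4.53 mol.
Isothermal: T stays 357 K; PV = const ⇒ V₂ = 5.96 L, P₂ = 2260 kPa.
ΔU = 0 (ideal gas, T constant).
W = nRT ln(V₂/V₁) = 4.53×8.314×357×ln(0.127) = -27800 J.
Q = ΔU + W = -27800 J.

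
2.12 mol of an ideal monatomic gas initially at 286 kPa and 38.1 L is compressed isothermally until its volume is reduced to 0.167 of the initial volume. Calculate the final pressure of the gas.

T₁ = P₁V₁/(nR) = 286×38.1/(2.12×8.314) = 618 K.
Isothermal: T stays 618 K; PV = const ⇒ V₂ = 6.36 L, P₂ = 1710 kPa.

1710 kPa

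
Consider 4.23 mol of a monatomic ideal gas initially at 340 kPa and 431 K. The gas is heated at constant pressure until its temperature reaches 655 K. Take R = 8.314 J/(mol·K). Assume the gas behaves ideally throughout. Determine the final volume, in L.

V₁ = nRT₁/P₁ = 4.23×8.314×431/340 = 44.6 L.
Isobaric: P stays 340 kPa; V/T = const ⇒ T₂ = 655 K, V₂ = 67.8 L.

67.8 L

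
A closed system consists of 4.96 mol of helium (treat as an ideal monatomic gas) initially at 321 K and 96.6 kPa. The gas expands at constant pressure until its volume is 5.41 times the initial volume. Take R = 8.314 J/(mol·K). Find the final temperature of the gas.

1740 K

V₁ = nRT₁/P₁ = 4.96×8.314×321/96.6 = 137 L.
Isobaric: P stays 96.6 kPa; V/T = const ⇒ T₂ = 1740 K, V₂ = 741 L.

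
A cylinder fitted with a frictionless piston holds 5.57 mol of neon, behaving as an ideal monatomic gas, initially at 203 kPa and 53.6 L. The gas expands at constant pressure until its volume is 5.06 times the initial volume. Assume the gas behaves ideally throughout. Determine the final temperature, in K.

T₁ = P₁V₁/(nR) = 203×53.6/(5.57×8.314) = 235 K.
Isobaric: P stays 203 kPa; V/T = const ⇒ T₂ = 1190 K, V₂ = 271 L.

1190 K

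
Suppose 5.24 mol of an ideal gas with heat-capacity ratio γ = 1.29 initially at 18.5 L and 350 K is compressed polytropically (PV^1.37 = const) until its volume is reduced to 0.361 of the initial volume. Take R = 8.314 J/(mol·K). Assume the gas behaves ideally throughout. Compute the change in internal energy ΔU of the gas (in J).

P₁ = nRT₁/V₁ = 5.24×8.314×350/18.5 = 824 kPa.
Polytropic n=1.37: T₂ = T₁(V₁/V₂)^(n−1) = 350×(2.77)^0.37 = 510 K; P₂ = P₁(V₁/V₂)^n = 3330 kPa.
For an ideal gas ΔU = nCvΔT with Cv = R/(γ−1) = 28.7 J/(mol·K).
ΔU = 5.24×28.7×(510−350) = 24100 J.

24100 J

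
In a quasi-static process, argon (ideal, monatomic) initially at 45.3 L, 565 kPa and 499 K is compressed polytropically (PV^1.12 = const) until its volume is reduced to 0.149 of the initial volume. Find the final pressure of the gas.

4770 kPa

Polytropic n=1.12: T₂ = T₁(V₁/V₂)^(n−1) = 499×(6.71)^0.12 = 627 K; P₂ = P₁(V₁/V₂)^n = 4770 kPa.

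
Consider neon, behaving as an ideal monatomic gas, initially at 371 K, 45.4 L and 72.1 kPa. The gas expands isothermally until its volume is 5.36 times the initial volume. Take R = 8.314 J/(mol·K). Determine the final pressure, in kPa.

13.5 kPa

Isothermal: T stays 371 K; PV = const ⇒ V₂ = 243 L, P₂ = 13.5 kPa.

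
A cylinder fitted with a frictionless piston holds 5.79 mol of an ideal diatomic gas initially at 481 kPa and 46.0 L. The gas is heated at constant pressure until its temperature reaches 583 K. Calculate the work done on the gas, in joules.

T₁ = P₁V₁/(nR) = 481×46.0/(5.79×8.314) = 460 K.
Isobaric: P stays 481 kPa; V/T = const ⇒ T₂ = 583 K, V₂ = 58.3 L.
W = PΔV = 481×(58.3−46.0) kPa·L = 5940 J.
Work done on the gas = −W_by = -5940 J.

-5940 J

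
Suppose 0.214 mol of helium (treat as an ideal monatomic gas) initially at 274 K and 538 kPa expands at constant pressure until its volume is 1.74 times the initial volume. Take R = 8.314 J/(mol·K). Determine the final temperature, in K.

V₁ = nRT₁/P₁ = 0.214×8.314×274/538 = 0.906 L.
Isobaric: P stays 538 kPa; V/T = const ⇒ T₂ = 477 K, V₂ = 1.58 L.

477 K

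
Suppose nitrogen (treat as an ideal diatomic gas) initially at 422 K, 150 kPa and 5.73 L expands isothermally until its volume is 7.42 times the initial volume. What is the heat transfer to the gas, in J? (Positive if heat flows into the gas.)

n = P₁V₁/(RT₁) = 150×5.73/(8.314×422) = 0.245 mol.
Isothermal: T stays 422 K; PV = const ⇒ V₂ = 42.5 L, P₂ = 20.2 kPa.
ΔU = 0 (ideal gas, T constant).
W = nRT ln(V₂/V₁) = 0.245×8.314×422×ln(7.42) = 1720 J.
Q = ΔU + W = 1720 J.

1720 J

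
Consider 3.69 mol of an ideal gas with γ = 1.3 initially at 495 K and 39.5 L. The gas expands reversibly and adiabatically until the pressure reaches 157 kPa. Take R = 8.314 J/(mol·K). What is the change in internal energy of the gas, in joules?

P₁ = nRT₁/V₁ = 3.69×8.314×495/39.5 = 384 kPa.
Adiabatic: T₂/T₁ = (P₂/P₁)^((γ−1)/γ) ⇒ T₂ = 495×(0.408)^0.231 = 403 K; V₂ = 78.7 L.
For an ideal gas ΔU = nCvΔT with Cv = R/(γ−1) = 27.7 J/(mol·K).
ΔU = 3.69×27.7×(403−495) = -9450 J.

-9450 J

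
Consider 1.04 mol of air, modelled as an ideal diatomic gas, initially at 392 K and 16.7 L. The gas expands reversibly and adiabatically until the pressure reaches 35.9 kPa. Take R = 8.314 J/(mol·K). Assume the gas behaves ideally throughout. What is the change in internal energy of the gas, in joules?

-3310 J

P₁ = nRT₁/V₁ = 1.04×8.314×392/16.7 = 203 kPa.
Adiabatic: T₂/T₁ = (P₂/P₁)^((γ−1)/γ) ⇒ T₂ = 392×(0.177)^0.286 = 239 K; V₂ = 57.6 L.
For an ideal gas ΔU = nCvΔT with Cv = (5/2)R = 20.8 J/(mol·K).
ΔU = 1.04×20.8×(239−392) = -3310 J.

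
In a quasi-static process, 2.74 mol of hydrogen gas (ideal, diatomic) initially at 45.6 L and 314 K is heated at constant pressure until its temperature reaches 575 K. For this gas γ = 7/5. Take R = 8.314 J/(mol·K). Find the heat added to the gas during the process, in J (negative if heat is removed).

20800 J

P₁ = nRT₁/V₁ = 2.74×8.314×314/45.6 = 157 kPa.
Isobaric: P stays 157 kPa; V/T = const ⇒ T₂ = 575 K, V₂ = 83.5 L.
W = PΔV = 157×(83.5−45.6) kPa·L = 5950 J.
ΔU = nCvΔT = 2.74×20.8×(575−314) = 14900 J.
Q = ΔU + W = nCpΔT = 20800 J.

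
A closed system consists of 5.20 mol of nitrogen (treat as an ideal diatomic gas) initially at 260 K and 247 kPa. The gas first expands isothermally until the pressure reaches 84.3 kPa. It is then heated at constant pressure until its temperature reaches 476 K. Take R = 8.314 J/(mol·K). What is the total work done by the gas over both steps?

21400 J

V₁ = nRT₁/P₁ = 5.20×8.314×260/247 = 45.5 L.
Step 1 — Isothermal: T stays 260 K; PV = const ⇒ V₂ = 133 L, P₂ = 84.3 kPa.
ΔU = 0 (ideal gas, T constant).
W = nRT ln(V₂/V₁) = 5.20×8.314×260×ln(2.93) = 12100 J.
Q = ΔU + W = 12100 J.
State after step 1: P = 84.3 kPa, V = 133 L, T = 260 K.
Step 2 — Isobaric: P stays 84.3 kPa; V/T = const ⇒ T₂ = 476 K, V₂ = 244 L.
W = PΔV = 84.3×(244−133) kPa·L = 9340 J.
ΔU = nCvΔT = 5.20×20.8×(476−260) = 23300 J.
Q = ΔU + W = nCpΔT = 32700 J.
Net over both steps: W = 21400 J, Q = 44800 J, ΔU = 23300 J.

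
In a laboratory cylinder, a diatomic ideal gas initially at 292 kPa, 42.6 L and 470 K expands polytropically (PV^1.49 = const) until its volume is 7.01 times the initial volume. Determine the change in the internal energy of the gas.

n = P₁V₁/(RT₁) = 292×42.6/(8.314×470) = 3.18 mol.
Polytropic n=1.49: T₂ = T₁(V₁/V₂)^(n−1) = 470×(0.143)^0.49 = 181 K; P₂ = P₁(V₁/V₂)^n = 16.0 kPa.
For an ideal gas ΔU = nCvΔT with Cv = (5/2)R = 20.8 J/(mol·K).
ΔU = 3.18×20.8×(181−470) = -19100 J.

-19100 J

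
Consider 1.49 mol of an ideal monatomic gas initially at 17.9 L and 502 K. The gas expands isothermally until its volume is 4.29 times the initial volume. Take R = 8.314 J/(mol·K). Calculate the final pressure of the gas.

81.0 kPa

P₁ = nRT₁/V₁ = 1.49×8.314×502/17.9 = 347 kPa.
Isothermal: T stays 502 K; PV = const ⇒ V₂ = 76.8 L, P₂ = 81.0 kPa.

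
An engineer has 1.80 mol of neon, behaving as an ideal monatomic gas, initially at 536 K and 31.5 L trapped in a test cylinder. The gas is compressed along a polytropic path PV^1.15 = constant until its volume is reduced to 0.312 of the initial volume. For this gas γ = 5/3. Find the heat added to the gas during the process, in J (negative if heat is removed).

-7910 J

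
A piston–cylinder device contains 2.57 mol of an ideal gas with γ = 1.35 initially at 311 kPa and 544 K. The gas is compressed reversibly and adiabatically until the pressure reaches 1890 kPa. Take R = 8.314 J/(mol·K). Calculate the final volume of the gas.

9.82 L

V₁ = nRT₁/P₁ = 2.57×8.314×544/311 = 37.4 L.
Adiabatic: T₂/T₁ = (P₂/P₁)^((γ−1)/γ) ⇒ T₂ = 544×(6.08)^0.259 = 869 K; V₂ = 9.82 L.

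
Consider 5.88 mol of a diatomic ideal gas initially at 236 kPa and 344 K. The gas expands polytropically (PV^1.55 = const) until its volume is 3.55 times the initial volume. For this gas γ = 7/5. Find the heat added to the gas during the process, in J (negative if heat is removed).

-5750 J

V₁ = nRT₁/P₁ = 5.88×8.314×344/236 = 71.3 L.
Polytropic n=1.55: T₂ = T₁(V₁/V₂)^(n−1) = 344×(0.282)^0.55 = 171 K; P₂ = P₁(V₁/V₂)^n = 33.1 kPa.
W = (P₁V₁−P₂V₂)/(n−1) = (236×71.3−33.1×253)/0.55 = 15300 J.
ΔU = nCvΔT = 5.88×20.8×(171−344) = -21100 J.
Q = ΔU + W = -5750 J.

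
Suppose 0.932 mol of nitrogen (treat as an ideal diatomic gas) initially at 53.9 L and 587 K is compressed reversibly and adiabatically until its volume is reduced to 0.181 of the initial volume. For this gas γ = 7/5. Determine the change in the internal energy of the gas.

P₁ = nRT₁/V₁ = 0.932×8.314×587/53.9 = 84.4 kPa.
Adiabatic: TV^(γ−1) = const ⇒ T₂ = 587×(5.52)^0.400 = 1160 K; PV^γ = const ⇒ P₂ = 924 kPa.
For an ideal gas ΔU = nCvΔT with Cv = (5/2)R = 20.8 J/(mol·K).
ΔU = 0.932×20.8×(1160−587) = 11200 J.

11200 J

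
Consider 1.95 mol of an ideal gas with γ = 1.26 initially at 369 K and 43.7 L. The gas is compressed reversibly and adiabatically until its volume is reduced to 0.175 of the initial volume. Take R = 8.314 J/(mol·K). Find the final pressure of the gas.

P₁ = nRT₁/V₁ = 1.95×8.314×369/43.7 = 137 kPa.
Adiabatic: TV^(γ−1) = const ⇒ T₂ = 369×(5.71)^0.260 = 581 K; PV^γ = const ⇒ P₂ = 1230 kPa.

1230 kPa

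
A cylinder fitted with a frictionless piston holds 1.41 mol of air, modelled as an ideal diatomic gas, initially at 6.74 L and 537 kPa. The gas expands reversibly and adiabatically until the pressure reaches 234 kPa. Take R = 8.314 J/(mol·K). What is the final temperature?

T₁ = P₁V₁/(nR) = 537×6.74/(1.41×8.314) = 309 K.
Adiabatic: T₂/T₁ = (P₂/P₁)^((γ−1)/γ) ⇒ T₂ = 309×(0.436)^0.286 = 244 K; V₂ = 12.2 L.

244 K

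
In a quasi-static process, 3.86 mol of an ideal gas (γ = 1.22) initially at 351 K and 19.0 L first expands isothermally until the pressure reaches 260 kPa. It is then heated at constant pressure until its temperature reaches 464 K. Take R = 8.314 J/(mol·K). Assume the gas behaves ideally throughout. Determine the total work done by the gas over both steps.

12900 J

P₁ = nRT₁/V₁ = 3.86×8.314×351/19.0 = 593 kPa.
Step 1 — Isothermal: T stays 351 K; PV = const ⇒ V₂ = 43.3 L, P₂ = 260 kPa.
ΔU = 0 (ideal gas, T constant).
W = nRT ln(V₂/V₁) = 3.86×8.314×351×ln(2.28) = 9280 J.
Q = ΔU + W = 9280 J.
State after step 1: P = 260 kPa, V = 43.3 L, T = 351 K.
Step 2 — Isobaric: P stays 260 kPa; V/T = const ⇒ T₂ = 464 K, V₂ = 57.3 L.
W = PΔV = 260×(57.3−43.3) kPa·L = 3630 J.
ΔU = nCvΔT = 3.86×37.8×(464−351) = 16500 J.
Q = ΔU + W = nCpΔT = 20100 J.
Net over both steps: W = 12900 J, Q = 29400 J, ΔU = 16500 J.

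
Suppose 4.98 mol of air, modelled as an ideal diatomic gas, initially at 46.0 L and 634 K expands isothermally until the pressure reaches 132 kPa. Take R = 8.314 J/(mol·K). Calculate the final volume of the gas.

P₁ = nRT₁/V₁ = 4.98×8.314×634/46.0 = 571 kPa.
Isothermal: T stays 634 K; PV = const ⇒ V₂ = 199 L, P₂ = 132 kPa.

199 L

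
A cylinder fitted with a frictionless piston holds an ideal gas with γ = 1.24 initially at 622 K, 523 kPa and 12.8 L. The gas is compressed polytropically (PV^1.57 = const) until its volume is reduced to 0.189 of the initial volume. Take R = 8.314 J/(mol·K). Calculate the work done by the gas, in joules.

n = P₁V₁/(RT₁) = 523×12.8/(8.314×622) = 1.29 mol.
Polytropic n=1.57: T₂ = T₁(V₁/V₂)^(n−1) = 622×(5.29)^0.57 = 1610 K; P₂ = P₁(V₁/V₂)^n = 7150 kPa.
W = (P₁V₁−P₂V₂)/(n−1) = (523×12.8−7150×2.42)/0.57 = -18600 J.

-18600 J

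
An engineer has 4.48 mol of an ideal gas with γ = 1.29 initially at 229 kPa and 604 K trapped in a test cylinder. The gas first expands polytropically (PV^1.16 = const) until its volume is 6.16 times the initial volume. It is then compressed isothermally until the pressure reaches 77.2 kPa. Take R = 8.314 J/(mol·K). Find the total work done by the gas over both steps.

V₁ = nRT₁/P₁ = 4.48×8.314×604/229 = 98.2 L.
Step 1 — Polytropic n=1.16: T₂ = T₁(V₁/V₂)^(n−1) = 604×(0.162)^0.16 = 452 K; P₂ = P₁(V₁/V₂)^n = 27.8 kPa.
W = (P₁V₁−P₂V₂)/(n−1) = (229×98.2−27.8×605)/0.16 = 35500 J.
ΔU = nCvΔT = 4.48×28.7×(452−604) = -19600 J.
Q = ΔU + W = 15900 J.
State after step 1: P = 27.8 kPa, V = 605 L, T = 452 K.
Step 2 — Isothermal: T stays 452 K; PV = const ⇒ V₂ = 218 L, P₂ = 77.2 kPa.
ΔU = 0 (ideal gas, T constant).
W = nRT ln(V₂/V₁) = 4.48×8.314×452×ln(0.360) = -17200 J.
Q = ΔU + W = -17200 J.
Net over both steps: W = 18300 J, Q = -1270 J, ΔU = -19600 J.

18300 J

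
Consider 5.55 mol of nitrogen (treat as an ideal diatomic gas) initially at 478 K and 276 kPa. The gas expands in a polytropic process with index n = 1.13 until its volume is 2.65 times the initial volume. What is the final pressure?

91.8 kPa

V₁ = nRT₁/P₁ = 5.55×8.314×478/276 = 79.9 L.
Polytropic n=1.13: T₂ = T₁(V₁/V₂)^(n−1) = 478×(0.377)^0.13 = 421 K; P₂ = P₁(V₁/V₂)^n = 91.8 kPa.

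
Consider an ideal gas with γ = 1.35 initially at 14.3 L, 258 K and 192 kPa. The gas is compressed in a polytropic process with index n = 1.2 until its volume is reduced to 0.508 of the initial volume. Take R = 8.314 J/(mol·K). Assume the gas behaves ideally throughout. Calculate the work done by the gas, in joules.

-1990 J

n = P₁V₁/(RT₁) = 192×14.3/(8.314×258) = 1.28 mol.
Polytropic n=1.2: T₂ = T₁(V₁/V₂)^(n−1) = 258×(1.97)^0.20 = 295 K; P₂ = P₁(V₁/V₂)^n = 433 kPa.
W = (P₁V₁−P₂V₂)/(n−1) = (192×14.3−433×7.26)/0.20 = -1990 J.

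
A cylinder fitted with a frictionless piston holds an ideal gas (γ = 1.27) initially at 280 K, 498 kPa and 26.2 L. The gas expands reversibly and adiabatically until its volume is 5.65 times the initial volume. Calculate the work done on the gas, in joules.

n = P₁V₁/(RT₁) = 498×26.2/(8.314×280) = 5.60 mol.
Adiabatic: TV^(γ−1) = const ⇒ T₂ = 280×(0.177)^0.270 = 175 K; PV^γ = const ⇒ P₂ = 55.2 kPa.
ΔU = nCvΔT = 5.60×30.8×(175−280) = -18000 J.
Q = 0 for an adiabatic process, so W = −ΔU = 18000 J.
Work done on the gas = −W_by = -18000 J.

-18000 J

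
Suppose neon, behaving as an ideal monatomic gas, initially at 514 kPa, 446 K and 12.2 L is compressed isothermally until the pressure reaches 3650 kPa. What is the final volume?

1.72 L

Isothermal: T stays 446 K; PV = const ⇒ V₂ = 1.72 L, P₂ = 3650 kPa.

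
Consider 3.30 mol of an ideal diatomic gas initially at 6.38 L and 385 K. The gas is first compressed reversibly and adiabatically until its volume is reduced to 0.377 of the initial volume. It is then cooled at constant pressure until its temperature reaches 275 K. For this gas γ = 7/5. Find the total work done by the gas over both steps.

-20700 J

P₁ = nRT₁/V₁ = 3.30×8.314×385/6.38 = 1660 kPa.
Step 1 — Adiabatic: TV^(γ−1) = const ⇒ T₂ = 385×(2.65)^0.400 = 569 K; PV^γ = const ⇒ P₂ = 6490 kPa.
ΔU = nCvΔT = 3.30×20.8×(569−385) = 12600 J.
Q = 0 for an adiabatic process, so W = −ΔU = -12600 J.
State after step 1: P = 6490 kPa, V = 2.41 L, T = 569 K.
Step 2 — Isobaric: P stays 6490 kPa; V/T = const ⇒ T₂ = 275 K, V₂ = 1.16 L.
W = PΔV = 6490×(1.16−2.41) kPa·L = -8060 J.
ΔU = nCvΔT = 3.30×20.8×(275−569) = -20100 J.
Q = ΔU + W = nCpΔT = -28200 J.
Net over both steps: W = -20700 J, Q = -28200 J, ΔU = -7540 J.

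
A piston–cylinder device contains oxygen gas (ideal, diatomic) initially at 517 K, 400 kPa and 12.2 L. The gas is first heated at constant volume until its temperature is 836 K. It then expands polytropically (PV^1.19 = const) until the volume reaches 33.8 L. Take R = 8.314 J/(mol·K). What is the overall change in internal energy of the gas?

n = P₁V₁/(RT₁) = 400×12.2/(8.314×517) = 1.14 mol.
Step 1 — Isochoric: V stays 12.2 L; P/T = const ⇒ T₂ = 836 K, P₂ = 647 kPa.
W = 0 (no volume change).
ΔU = nCvΔT = 1.14×20.8×(836−517) = 7530 J.
Q = ΔU = 7530 J.
State after step 1: P = 647 kPa, V = 12.2 L, T = 836 K.
Step 2 — Polytropic n=1.19: T₂ = T₁(V₁/V₂)^(n−1) = 836×(0.361)^0.19 = 689 K; P₂ = P₁(V₁/V₂)^n = 192 kPa.
W = (P₁V₁−P₂V₂)/(n−1) = (647×12.2−192×33.8)/0.19 = 7310 J.
ΔU = nCvΔT = 1.14×20.8×(689−836) = -3470 J.
Q = ΔU + W = 3840 J.
Net over both steps: W = 7310 J, Q = 11400 J, ΔU = 4060 J.

4060 J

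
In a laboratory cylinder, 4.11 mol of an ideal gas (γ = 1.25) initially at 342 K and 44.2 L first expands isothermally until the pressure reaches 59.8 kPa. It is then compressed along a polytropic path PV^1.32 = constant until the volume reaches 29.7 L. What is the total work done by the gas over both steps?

-12800 J

P₁ = nRT₁/V₁ = 4.11×8.314×342/44.2 = 264 kPa.
Step 1 — Isothermal: T stays 342 K; PV = const ⇒ V₂ = 195 L, P₂ = 59.8 kPa.
ΔU = 0 (ideal gas, T constant).
W = nRT ln(V₂/V₁) = 4.11×8.314×342×ln(4.42) = 17400 J.
Q = ΔU + W = 17400 J.
State after step 1: P = 59.8 kPa, V = 195 L, T = 342 K.
Step 2 — Polytropic n=1.32: T₂ = T₁(V₁/V₂)^(n−1) = 342×(6.58)^0.32 = 625 K; P₂ = P₁(V₁/V₂)^n = 719 kPa.
W = (P₁V₁−P₂V₂)/(n−1) = (59.8×195−719×29.7)/0.32 = -30200 J.
ΔU = nCvΔT = 4.11×33.3×(625−342) = 38700 J.
Q = ΔU + W = 8460 J.
Net over both steps: W = -12800 J, Q = 25800 J, ΔU = 38700 J.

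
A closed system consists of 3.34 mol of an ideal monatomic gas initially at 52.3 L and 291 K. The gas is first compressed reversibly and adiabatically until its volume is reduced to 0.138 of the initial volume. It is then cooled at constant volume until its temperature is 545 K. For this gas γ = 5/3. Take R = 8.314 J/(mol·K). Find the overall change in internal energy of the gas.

P₁ = nRT₁/V₁ = 3.34×8.314×291/52.3 = 155 kPa.
Step 1 — Adiabatic: TV^(γ−1) = const ⇒ T₂ = 291×(7.25)^0.667 = 1090 K; PV^γ = const ⇒ P₂ = 4190 kPa.
ΔU = nCvΔT = 3.34×12.5×(1090−291) = 33300 J.
Q = 0 for an adiabatic process, so W = −ΔU = -33300 J.
State after step 1: P = 4190 kPa, V = 7.22 L, T = 1090 K.
Step 2 — Isochoric: V stays 7.22 L; P/T = const ⇒ T₂ = 545 K, P₂ = 2100 kPa.
W = 0 (no volume change).
ΔU = nCvΔT = 3.34×12.5×(545−1090) = -22700 J.
Q = ΔU = -22700 J.
Net over both steps: W = -33300 J, Q = -22700 J, ΔU = 10600 J.

10600 J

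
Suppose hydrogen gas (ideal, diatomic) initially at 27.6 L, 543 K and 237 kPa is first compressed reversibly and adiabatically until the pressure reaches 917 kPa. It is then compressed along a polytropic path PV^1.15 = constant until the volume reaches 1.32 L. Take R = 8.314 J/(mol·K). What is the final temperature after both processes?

n = P₁V₁/(RT₁) = 237×27.6/(8.314×543) = 1.45 mol.
Step 1 — Adiabatic: T₂/T₁ = (P₂/P₁)^((γ−1)/γ) ⇒ T₂ = 543×(3.87)^0.286 = 799 K; V₂ = 10.5 L.
ΔU = nCvΔT = 1.45×20.8×(799−543) = 7720 J.
Q = 0 for an adiabatic process, so W = −ΔU = -7720 J.
State after step 1: P = 917 kPa, V = 10.5 L, T = 799 K.
Step 2 — Polytropic n=1.15: T₂ = T₁(V₁/V₂)^(n−1) = 799×(7.95)^0.15 = 1090 K; P₂ = P₁(V₁/V₂)^n = 9960 kPa.
W = (P₁V₁−P₂V₂)/(n−1) = (917×10.5−9960×1.32)/0.15 = -23400 J.
ΔU = nCvΔT = 1.45×20.8×(1090−799) = 8780 J.
Q = ΔU + W = -14600 J.
Net over both steps: W = -31100 J, Q = -14600 J, ΔU = 16500 J.

1090 K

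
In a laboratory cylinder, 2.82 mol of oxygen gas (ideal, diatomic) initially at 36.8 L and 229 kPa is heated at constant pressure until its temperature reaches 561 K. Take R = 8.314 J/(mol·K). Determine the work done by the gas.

4730 J

T₁ = P₁V₁/(nR) = 229×36.8/(2.82×8.314) = 359 K.
Isobaric: P stays 229 kPa; V/T = const ⇒ T₂ = 561 K, V₂ = 57.4 L.
W = PΔV = 229×(57.4−36.8) kPa·L = 4730 J.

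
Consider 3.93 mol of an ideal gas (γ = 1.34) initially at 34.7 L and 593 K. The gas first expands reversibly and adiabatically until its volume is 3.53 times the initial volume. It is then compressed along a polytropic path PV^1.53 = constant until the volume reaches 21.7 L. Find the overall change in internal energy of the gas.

P₁ = nRT₁/V₁ = 3.93×8.314×593/34.7 = 558 kPa.
Step 1 — Adiabatic: TV^(γ−1) = const ⇒ T₂ = 593×(0.283)^0.340 = 386 K; PV^γ = const ⇒ P₂ = 103 kPa.
ΔU = nCvΔT = 3.93×24.5×(386−593) = -19900 J.
Q = 0 for an adiabatic process, so W = −ΔU = 19900 J.
State after step 1: P = 103 kPa, V = 122 L, T = 386 K.
Step 2 — Polytropic n=1.53: T₂ = T₁(V₁/V₂)^(n−1) = 386×(5.64)^0.53 = 966 K; P₂ = P₁(V₁/V₂)^n = 1460 kPa.
W = (P₁V₁−P₂V₂)/(n−1) = (103×122−1460×21.7)/0.53 = -35800 J.
ΔU = nCvΔT = 3.93×24.5×(966−386) = 55800 J.
Q = ΔU + W = 20000 J.
Net over both steps: W = -15900 J, Q = 20000 J, ΔU = 35900 J.

35900 J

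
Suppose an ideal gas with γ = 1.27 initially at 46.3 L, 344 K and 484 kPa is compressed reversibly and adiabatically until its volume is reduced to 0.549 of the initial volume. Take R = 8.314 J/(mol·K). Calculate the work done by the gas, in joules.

-14600 J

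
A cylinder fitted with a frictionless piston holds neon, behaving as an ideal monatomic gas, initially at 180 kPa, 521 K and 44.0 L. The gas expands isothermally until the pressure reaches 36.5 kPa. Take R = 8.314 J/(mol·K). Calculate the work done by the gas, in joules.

n = P₁V₁/(RT₁) = 180×44.0/(8.314×521) = 1.83 mol.
Isothermal: T stays 521 K; PV = const ⇒ V₂ = 217 L, P₂ = 36.5 kPa.
W = nRT ln(V₂/V₁) = 1.83×8.314×521×ln(4.93) = 12600 J.

12600 J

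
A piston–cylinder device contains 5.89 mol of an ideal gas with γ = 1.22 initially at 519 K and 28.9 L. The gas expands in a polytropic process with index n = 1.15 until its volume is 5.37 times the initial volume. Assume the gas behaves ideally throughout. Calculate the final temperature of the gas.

403 K

P₁ = nRT₁/V₁ = 5.89×8.314×519/28.9 = 879 kPa.
Polytropic n=1.15: T₂ = T₁(V₁/V₂)^(n−1) = 519×(0.186)^0.15 = 403 K; P₂ = P₁(V₁/V₂)^n = 127 kPa.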